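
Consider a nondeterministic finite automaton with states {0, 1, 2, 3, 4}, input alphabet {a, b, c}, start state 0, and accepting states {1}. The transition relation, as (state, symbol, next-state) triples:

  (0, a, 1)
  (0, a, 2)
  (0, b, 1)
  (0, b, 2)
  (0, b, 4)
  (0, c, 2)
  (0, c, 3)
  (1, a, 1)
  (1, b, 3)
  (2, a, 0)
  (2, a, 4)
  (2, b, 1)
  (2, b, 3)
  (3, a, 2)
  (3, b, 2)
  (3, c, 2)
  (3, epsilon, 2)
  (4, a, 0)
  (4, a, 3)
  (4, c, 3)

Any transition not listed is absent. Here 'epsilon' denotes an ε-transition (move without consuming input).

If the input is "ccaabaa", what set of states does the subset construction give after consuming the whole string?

Start in {0}.
Read 'c': 0→{2, 3}; now {2, 3}.
Read 'c': 2→∅, 3→{2}; now {2}.
Read 'a': 2→{0, 4}; now {0, 4}.
Read 'a': 0→{1, 2}, 4→{0, 3}; now {0, 1, 2, 3}.
Read 'b': 0→{1, 2, 4}, 1→{3}, 2→{1, 3}, 3→{2}; now {1, 2, 3, 4}.
Read 'a': 1→{1}, 2→{0, 4}, 3→{2}, 4→{0, 3}; now {0, 1, 2, 3, 4}.
Read 'a': 0→{1, 2}, 1→{1}, 2→{0, 4}, 3→{2}, 4→{0, 3}; now {0, 1, 2, 3, 4}.

{0, 1, 2, 3, 4}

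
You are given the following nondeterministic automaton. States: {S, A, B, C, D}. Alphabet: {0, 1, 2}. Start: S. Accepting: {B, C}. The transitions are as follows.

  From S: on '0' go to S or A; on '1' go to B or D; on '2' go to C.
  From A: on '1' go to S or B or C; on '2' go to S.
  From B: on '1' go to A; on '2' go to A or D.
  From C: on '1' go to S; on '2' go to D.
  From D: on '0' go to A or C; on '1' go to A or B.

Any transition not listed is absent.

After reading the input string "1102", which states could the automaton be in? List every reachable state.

Start in {S}.
Read '1': {S} → {B, D}.
Read '1': {B, D} → {A, B}.
Read '0': {A, B} → ∅.
The set is empty and remains empty for the remaining 1 symbol.

∅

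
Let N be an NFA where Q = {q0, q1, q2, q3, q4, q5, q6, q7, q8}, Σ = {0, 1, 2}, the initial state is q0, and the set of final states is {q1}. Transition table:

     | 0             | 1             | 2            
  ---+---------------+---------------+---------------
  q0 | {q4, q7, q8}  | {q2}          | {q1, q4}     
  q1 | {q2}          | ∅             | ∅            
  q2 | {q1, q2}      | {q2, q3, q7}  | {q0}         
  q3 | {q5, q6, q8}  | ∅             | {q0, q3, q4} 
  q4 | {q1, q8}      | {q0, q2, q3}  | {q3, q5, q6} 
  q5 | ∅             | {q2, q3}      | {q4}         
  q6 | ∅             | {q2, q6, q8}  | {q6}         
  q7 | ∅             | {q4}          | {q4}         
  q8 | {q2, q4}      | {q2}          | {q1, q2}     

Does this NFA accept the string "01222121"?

No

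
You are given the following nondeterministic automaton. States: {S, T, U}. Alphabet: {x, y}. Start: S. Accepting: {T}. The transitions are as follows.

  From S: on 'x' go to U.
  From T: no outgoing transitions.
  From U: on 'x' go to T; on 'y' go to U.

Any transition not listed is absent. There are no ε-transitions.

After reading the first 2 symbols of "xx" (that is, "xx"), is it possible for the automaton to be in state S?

Start in {S}.
Read 'x': S→{U}; now {U}.
Read 'x': U→{T}; now {T}.
State S is not in {T}.

No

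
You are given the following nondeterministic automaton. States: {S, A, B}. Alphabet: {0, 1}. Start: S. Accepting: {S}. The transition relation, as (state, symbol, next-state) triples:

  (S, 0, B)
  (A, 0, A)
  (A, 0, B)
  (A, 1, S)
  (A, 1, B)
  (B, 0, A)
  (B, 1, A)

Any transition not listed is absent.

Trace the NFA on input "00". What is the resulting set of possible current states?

{A}

Start in {S}.
Read '0': {S} → {B}.
Read '0': {B} → {A}.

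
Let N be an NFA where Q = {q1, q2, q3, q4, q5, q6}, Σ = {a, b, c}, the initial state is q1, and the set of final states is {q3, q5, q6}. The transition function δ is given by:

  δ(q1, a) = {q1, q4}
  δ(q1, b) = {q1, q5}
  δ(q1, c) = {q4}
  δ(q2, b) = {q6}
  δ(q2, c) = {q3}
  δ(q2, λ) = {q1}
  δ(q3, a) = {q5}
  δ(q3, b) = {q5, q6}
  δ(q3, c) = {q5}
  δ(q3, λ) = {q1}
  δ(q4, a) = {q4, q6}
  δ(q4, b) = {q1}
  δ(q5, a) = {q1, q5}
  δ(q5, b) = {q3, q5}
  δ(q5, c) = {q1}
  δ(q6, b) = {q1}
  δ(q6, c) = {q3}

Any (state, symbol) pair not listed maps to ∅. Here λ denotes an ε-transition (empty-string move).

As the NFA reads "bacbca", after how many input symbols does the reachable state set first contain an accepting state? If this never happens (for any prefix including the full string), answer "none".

1

Start in {q1}.
Read 'b': {q1} → {q1, q5}.
None of the earlier sets intersect F, but {q1, q5} does.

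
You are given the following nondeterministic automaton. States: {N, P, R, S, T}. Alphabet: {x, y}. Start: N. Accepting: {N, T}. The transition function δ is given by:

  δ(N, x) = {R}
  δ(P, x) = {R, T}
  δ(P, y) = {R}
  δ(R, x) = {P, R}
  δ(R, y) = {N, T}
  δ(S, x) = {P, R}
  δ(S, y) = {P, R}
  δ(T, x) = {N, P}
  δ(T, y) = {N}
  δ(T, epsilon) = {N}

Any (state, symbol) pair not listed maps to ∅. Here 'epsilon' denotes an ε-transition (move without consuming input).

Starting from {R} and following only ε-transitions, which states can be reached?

{R}

Begin with {R}.
No ε-moves leave this set, so the closure equals the set itself.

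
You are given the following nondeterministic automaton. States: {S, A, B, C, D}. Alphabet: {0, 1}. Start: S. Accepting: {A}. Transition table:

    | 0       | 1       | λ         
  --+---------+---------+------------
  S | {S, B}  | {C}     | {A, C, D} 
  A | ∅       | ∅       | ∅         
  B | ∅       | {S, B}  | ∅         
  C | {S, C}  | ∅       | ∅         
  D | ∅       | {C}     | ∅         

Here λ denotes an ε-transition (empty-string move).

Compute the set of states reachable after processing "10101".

Start: ε-closure({S}) = {S, A, C, D}.
Read '1': S→{C}, A→∅, C→∅, D→{C}; now {C}.
Read '0': C→{S, C}; union {S, C}; ε-closure = {S, A, C, D}.
Read '1': S→{C}, A→∅, C→∅, D→{C}; now {C}.
Read '0': C→{S, C}; union {S, C}; ε-closure = {S, A, C, D}.
Read '1': S→{C}, A→∅, C→∅, D→{C}; now {C}.

{C}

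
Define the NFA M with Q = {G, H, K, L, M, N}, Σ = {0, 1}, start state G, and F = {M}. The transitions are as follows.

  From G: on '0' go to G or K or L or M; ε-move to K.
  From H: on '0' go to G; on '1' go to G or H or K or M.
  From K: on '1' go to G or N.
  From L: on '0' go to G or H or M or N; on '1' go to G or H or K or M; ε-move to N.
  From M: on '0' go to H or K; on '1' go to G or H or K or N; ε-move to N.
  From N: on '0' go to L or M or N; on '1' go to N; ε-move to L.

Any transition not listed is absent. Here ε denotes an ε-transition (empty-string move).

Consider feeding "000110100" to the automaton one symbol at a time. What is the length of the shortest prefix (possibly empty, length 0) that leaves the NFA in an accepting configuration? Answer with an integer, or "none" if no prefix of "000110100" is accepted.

1

Start: ε-closure({G}) = {G, K}.
Read '0': {G, K} → {G, K, L, M, N}.
None of the earlier sets intersect F, but {G, K, L, M, N} does.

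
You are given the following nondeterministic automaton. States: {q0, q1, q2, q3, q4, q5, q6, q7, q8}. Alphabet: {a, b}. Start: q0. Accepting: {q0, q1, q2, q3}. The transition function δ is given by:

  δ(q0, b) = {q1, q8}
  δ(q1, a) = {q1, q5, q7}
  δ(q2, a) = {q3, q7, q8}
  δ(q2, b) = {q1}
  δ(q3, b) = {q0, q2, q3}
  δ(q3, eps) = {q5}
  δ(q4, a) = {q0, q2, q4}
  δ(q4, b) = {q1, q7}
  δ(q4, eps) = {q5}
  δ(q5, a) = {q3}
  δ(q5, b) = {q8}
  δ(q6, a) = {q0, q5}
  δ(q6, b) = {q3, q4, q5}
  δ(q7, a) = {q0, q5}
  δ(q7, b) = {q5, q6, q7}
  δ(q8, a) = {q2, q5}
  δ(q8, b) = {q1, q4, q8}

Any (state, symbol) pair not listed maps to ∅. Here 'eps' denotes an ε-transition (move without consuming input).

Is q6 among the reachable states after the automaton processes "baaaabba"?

No

Start in {q0}.
Read 'b': q0→{q1, q8}; now {q1, q8}.
Read 'a': q1→{q1, q5, q7}, q8→{q2, q5}; now {q1, q2, q5, q7}.
Read 'a': q1→{q1, q5, q7}, q2→{q3, q7, q8}, q5→{q3}, q7→{q0, q5}; now {q0, q1, q3, q5, q7, q8}.
Read 'a': q0→∅, q1→{q1, q5, q7}, q3→∅, q5→{q3}, q7→{q0, q5}, q8→{q2, q5}; now {q0, q1, q2, q3, q5, q7}.
Read 'a': q0→∅, q1→{q1, q5, q7}, q2→{q3, q7, q8}, q3→∅, q5→{q3}, q7→{q0, q5}; now {q0, q1, q3, q5, q7, q8}.
Read 'b': q0→{q1, q8}, q1→∅, q3→{q0, q2, q3}, q5→{q8}, q7→{q5, q6, q7}, q8→{q1, q4, q8}; now {q0, q1, q2, q3, q4, q5, q6, q7, q8}.
Read 'b': q0→{q1, q8}, q1→∅, q2→{q1}, q3→{q0, q2, q3}, q4→{q1, q7}, q5→{q8}, q6→{q3, q4, q5}, q7→{q5, q6, q7}, q8→{q1, q4, q8}; now {q0, q1, q2, q3, q4, q5, q6, q7, q8}.
Read 'a': q0→∅, q1→{q1, q5, q7}, q2→{q3, q7, q8}, q3→∅, q4→{q0, q2, q4}, q5→{q3}, q6→{q0, q5}, q7→{q0, q5}, q8→{q2, q5}; now {q0, q1, q2, q3, q4, q5, q7, q8}.
State q6 is not in {q0, q1, q2, q3, q4, q5, q7, q8}.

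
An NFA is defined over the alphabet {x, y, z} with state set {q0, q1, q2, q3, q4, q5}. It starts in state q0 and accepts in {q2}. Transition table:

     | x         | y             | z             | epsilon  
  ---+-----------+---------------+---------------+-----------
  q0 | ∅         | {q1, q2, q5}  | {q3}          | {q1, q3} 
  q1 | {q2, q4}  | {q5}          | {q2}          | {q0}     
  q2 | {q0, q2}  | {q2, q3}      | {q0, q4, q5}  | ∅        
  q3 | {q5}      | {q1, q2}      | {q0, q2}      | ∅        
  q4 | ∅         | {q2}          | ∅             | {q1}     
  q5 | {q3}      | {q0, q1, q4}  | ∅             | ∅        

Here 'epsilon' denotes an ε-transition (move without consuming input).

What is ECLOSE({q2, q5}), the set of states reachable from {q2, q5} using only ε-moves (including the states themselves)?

Begin with {q2, q5}.
No ε-moves leave this set, so the closure equals the set itself.

{q2, q5}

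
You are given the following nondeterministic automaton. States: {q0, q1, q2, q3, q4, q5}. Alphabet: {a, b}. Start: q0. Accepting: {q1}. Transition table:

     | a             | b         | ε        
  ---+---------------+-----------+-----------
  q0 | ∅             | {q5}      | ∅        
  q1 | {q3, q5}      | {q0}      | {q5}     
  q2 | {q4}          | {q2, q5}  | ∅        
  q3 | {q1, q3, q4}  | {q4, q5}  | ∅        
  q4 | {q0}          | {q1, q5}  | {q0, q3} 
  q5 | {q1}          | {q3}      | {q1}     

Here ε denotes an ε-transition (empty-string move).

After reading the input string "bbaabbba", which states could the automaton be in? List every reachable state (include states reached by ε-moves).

{q0, q1, q3, q4, q5}

Start in {q0}.
Read 'b': {q0} → {q1, q5}.
Read 'b': {q1, q5} → {q0, q3}.
Read 'a': {q0, q3} → {q0, q1, q3, q4, q5}.
Read 'a': {q0, q1, q3, q4, q5} → {q0, q1, q3, q4, q5}.
Read 'b': {q0, q1, q3, q4, q5} → {q0, q1, q3, q4, q5}.
Read 'b': {q0, q1, q3, q4, q5} → {q0, q1, q3, q4, q5}.
Read 'b': {q0, q1, q3, q4, q5} → {q0, q1, q3, q4, q5}.
Read 'a': {q0, q1, q3, q4, q5} → {q0, q1, q3, q4, q5}.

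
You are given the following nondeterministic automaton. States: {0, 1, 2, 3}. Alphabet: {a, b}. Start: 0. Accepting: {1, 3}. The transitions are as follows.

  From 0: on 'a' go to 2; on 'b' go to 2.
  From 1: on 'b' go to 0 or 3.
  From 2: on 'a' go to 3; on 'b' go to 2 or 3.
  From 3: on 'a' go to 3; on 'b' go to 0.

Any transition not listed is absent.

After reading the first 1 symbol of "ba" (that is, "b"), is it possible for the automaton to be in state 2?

Yes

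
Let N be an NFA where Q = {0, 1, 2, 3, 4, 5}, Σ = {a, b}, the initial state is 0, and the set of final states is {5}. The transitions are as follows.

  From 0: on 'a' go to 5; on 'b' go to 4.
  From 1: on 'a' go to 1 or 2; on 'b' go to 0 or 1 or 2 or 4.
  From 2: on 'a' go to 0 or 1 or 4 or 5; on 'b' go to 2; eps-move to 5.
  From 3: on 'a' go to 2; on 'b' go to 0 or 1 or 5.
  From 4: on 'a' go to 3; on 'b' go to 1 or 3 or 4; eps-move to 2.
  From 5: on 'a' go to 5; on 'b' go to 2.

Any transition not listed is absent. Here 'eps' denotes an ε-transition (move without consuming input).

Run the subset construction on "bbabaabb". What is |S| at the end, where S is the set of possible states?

6

Start in {0}.
Read 'b': {0} → {2, 4, 5}.
Read 'b': {2, 4, 5} → {1, 2, 3, 4, 5}.
Read 'a': {1, 2, 3, 4, 5} → {0, 1, 2, 3, 4, 5}.
Read 'b': {0, 1, 2, 3, 4, 5} → {0, 1, 2, 3, 4, 5}.
Read 'a': {0, 1, 2, 3, 4, 5} → {0, 1, 2, 3, 4, 5}.
Read 'a': {0, 1, 2, 3, 4, 5} → {0, 1, 2, 3, 4, 5}.
Read 'b': {0, 1, 2, 3, 4, 5} → {0, 1, 2, 3, 4, 5}.
Read 'b': {0, 1, 2, 3, 4, 5} → {0, 1, 2, 3, 4, 5}.
That set has 6 states.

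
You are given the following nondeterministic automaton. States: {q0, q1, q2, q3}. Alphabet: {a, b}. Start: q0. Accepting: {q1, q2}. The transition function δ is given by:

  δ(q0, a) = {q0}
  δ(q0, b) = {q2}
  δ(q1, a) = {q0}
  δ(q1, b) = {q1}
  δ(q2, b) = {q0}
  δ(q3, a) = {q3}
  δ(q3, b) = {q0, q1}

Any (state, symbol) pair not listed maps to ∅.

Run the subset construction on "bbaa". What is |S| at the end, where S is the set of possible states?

Start in {q0}.
Read 'b': q0→{q2}; now {q2}.
Read 'b': q2→{q0}; now {q0}.
Read 'a': q0→{q0}; now {q0}.
Read 'a': q0→{q0}; now {q0}.
That set has 1 state.

1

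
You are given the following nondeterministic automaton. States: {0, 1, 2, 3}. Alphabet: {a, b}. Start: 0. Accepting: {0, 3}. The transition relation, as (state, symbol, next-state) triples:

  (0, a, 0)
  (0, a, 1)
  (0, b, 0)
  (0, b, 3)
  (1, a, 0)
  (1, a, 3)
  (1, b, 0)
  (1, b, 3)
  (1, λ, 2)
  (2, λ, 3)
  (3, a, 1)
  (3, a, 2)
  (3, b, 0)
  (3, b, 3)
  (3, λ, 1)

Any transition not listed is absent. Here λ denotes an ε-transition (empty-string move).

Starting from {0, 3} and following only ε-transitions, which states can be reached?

{0, 1, 2, 3}

Begin with {0, 3}.
ε-move 3 → 1; add 1.
ε-move 1 → 2; add 2.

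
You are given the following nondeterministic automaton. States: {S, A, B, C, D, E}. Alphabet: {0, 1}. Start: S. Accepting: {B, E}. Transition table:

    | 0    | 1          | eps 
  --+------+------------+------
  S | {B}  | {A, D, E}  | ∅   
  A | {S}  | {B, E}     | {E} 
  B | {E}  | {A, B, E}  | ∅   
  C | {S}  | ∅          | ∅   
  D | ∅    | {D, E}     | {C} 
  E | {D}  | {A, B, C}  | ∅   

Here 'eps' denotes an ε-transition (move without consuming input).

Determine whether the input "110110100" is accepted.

Start in {S}.
Read '1': S→{A, D, E}; union {A, D, E}; ε-closure = {A, C, D, E}.
Read '1': A→{B, E}, C→∅, D→{D, E}, E→{A, B, C}; now {A, B, C, D, E}.
Read '0': A→{S}, B→{E}, C→{S}, D→∅, E→{D}; union {S, D, E}; ε-closure = {S, C, D, E}.
Read '1': S→{A, D, E}, C→∅, D→{D, E}, E→{A, B, C}; now {A, B, C, D, E}.
Read '1': A→{B, E}, B→{A, B, E}, C→∅, D→{D, E}, E→{A, B, C}; now {A, B, C, D, E}.
Read '0': A→{S}, B→{E}, C→{S}, D→∅, E→{D}; union {S, D, E}; ε-closure = {S, C, D, E}.
Read '1': S→{A, D, E}, C→∅, D→{D, E}, E→{A, B, C}; now {A, B, C, D, E}.
Read '0': A→{S}, B→{E}, C→{S}, D→∅, E→{D}; union {S, D, E}; ε-closure = {S, C, D, E}.
Read '0': S→{B}, C→{S}, D→∅, E→{D}; union {S, B, D}; ε-closure = {S, B, C, D}.
The final set {S, B, C, D} contains the accepting state B.

Yes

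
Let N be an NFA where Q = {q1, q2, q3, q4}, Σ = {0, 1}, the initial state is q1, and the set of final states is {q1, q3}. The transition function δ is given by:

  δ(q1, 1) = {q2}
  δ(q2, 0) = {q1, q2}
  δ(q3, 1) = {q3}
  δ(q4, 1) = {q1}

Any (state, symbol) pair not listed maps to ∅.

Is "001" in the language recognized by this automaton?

No

Start in {q1}.
Read '0': {q1} → ∅.
The set is empty and remains empty for the remaining 2 symbols.
The final set ∅ contains no accepting state.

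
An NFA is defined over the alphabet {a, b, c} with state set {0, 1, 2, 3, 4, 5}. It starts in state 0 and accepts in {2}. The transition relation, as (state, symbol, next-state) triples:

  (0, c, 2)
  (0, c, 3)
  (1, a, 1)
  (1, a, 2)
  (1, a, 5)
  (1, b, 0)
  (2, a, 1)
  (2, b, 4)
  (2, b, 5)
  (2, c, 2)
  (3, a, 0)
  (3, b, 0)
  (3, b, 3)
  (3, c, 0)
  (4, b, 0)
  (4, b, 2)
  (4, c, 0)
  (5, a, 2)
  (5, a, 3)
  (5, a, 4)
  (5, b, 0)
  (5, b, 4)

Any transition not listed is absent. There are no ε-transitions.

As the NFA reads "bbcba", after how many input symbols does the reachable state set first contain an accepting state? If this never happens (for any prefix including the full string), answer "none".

Start in {0}.
Read 'b': 0→∅; now ∅.
The set is empty and remains empty for the remaining 4 symbols.
No reachable set along the way intersects F.

none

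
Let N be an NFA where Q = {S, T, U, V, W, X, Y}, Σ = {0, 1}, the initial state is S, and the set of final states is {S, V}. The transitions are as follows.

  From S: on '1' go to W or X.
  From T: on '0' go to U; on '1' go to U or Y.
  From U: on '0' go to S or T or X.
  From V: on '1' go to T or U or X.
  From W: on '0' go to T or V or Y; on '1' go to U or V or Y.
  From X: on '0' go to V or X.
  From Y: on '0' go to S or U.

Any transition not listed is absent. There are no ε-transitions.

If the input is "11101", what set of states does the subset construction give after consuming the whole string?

{T, U, W, X, Y}

Start in {S}.
Read '1': {S} → {W, X}.
Read '1': {W, X} → {U, V, Y}.
Read '1': {U, V, Y} → {T, U, X}.
Read '0': {T, U, X} → {S, T, U, V, X}.
Read '1': {S, T, U, V, X} → {T, U, W, X, Y}.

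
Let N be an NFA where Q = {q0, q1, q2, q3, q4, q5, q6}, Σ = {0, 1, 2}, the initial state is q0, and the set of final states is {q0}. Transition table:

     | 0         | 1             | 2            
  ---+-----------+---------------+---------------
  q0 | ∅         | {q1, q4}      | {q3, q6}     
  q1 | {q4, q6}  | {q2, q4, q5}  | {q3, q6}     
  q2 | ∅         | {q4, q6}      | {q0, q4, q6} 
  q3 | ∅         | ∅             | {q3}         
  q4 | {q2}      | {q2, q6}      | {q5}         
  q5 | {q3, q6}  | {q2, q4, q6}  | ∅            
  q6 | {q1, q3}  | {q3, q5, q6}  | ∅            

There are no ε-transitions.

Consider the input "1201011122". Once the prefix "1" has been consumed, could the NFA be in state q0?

Start in {q0}.
Read '1': q0→{q1, q4}; now {q1, q4}.
State q0 is not in {q1, q4}.

No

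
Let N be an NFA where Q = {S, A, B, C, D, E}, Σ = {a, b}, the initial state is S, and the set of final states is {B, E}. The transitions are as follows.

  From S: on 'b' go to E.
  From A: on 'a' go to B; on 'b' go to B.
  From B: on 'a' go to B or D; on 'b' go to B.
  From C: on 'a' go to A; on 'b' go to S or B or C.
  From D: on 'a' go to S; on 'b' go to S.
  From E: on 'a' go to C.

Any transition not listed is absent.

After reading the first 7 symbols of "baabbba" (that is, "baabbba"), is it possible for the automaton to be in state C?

No

Start in {S}.
Read 'b': S→{E}; now {E}.
Read 'a': E→{C}; now {C}.
Read 'a': C→{A}; now {A}.
Read 'b': A→{B}; now {B}.
Read 'b': B→{B}; now {B}.
Read 'b': B→{B}; now {B}.
Read 'a': B→{B, D}; now {B, D}.
State C is not in {B, D}.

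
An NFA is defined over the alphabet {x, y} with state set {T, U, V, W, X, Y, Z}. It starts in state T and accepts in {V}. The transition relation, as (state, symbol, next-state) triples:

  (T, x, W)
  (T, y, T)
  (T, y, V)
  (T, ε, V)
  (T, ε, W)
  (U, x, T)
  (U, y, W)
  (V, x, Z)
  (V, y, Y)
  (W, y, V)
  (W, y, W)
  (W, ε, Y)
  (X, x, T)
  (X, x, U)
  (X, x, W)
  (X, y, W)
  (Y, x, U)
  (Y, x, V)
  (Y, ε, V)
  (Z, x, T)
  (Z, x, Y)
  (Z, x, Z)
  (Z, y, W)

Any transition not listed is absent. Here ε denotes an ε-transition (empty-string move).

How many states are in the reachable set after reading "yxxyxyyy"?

Start: ε-closure({T}) = {T, V, W, Y}.
Read 'y': T→{T, V}, V→{Y}, W→{V, W}, Y→∅; now {T, V, W, Y}.
Read 'x': T→{W}, V→{Z}, W→∅, Y→{U, V}; union {U, V, W, Z}; ε-closure = {U, V, W, Y, Z}.
Read 'x': U→{T}, V→{Z}, W→∅, Y→{U, V}, Z→{T, Y, Z}; union {T, U, V, Y, Z}; ε-closure = {T, U, V, W, Y, Z}.
Read 'y': T→{T, V}, U→{W}, V→{Y}, W→{V, W}, Y→∅, Z→{W}; now {T, V, W, Y}.
Read 'x': T→{W}, V→{Z}, W→∅, Y→{U, V}; union {U, V, W, Z}; ε-closure = {U, V, W, Y, Z}.
Read 'y': U→{W}, V→{Y}, W→{V, W}, Y→∅, Z→{W}; now {V, W, Y}.
Read 'y': V→{Y}, W→{V, W}, Y→∅; now {V, W, Y}.
Read 'y': V→{Y}, W→{V, W}, Y→∅; now {V, W, Y}.
That set has 3 states.

3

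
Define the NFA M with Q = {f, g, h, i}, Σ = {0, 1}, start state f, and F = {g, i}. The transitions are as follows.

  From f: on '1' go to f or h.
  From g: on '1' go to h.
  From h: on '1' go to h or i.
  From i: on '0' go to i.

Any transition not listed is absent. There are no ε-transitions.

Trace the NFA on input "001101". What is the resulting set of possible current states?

Start in {f}.
Read '0': f→∅; now ∅.
The set is empty and remains empty for the remaining 5 symbols.

∅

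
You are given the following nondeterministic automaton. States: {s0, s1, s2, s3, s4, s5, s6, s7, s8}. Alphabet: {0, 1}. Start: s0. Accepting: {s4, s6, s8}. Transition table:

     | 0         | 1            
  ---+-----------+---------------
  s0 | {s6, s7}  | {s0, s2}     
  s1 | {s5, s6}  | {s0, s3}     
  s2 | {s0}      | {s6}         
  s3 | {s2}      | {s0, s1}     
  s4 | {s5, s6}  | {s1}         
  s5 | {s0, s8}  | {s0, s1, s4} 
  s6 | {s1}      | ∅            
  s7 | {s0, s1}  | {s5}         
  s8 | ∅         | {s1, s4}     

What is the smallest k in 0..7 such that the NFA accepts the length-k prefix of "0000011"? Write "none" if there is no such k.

1

Start in {s0}.
Read '0': s0→{s6, s7}; now {s6, s7}.
None of the earlier sets intersect F, but {s6, s7} does.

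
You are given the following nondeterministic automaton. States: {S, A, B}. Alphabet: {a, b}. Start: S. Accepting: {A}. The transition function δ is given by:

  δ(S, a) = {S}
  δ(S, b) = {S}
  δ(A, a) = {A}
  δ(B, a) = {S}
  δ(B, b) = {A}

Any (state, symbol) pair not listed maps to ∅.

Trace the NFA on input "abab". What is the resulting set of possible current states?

{S}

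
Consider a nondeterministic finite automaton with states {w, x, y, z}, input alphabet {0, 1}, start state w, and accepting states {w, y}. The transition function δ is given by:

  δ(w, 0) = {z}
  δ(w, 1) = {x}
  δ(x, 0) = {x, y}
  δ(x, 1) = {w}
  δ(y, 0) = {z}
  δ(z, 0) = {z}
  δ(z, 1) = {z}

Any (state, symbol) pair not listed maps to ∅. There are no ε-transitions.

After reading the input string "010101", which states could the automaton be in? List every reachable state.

{z}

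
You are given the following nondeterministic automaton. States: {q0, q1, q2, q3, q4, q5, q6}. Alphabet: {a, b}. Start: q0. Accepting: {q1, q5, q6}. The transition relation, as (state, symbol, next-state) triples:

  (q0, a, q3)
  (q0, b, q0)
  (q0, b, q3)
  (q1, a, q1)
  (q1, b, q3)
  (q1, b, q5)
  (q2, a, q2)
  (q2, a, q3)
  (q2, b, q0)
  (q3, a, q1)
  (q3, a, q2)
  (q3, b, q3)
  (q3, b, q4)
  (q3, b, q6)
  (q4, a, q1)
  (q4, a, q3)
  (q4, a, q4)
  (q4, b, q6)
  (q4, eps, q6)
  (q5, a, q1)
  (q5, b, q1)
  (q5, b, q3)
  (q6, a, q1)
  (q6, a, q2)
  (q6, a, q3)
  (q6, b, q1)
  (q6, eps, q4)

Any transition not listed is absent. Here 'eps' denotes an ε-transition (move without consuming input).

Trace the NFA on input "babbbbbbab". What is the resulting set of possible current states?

{q0, q1, q3, q4, q5, q6}

Start in {q0}.
Read 'b': q0→{q0, q3}; now {q0, q3}.
Read 'a': q0→{q3}, q3→{q1, q2}; now {q1, q2, q3}.
Read 'b': q1→{q3, q5}, q2→{q0}, q3→{q3, q4, q6}; now {q0, q3, q4, q5, q6}.
Read 'b': q0→{q0, q3}, q3→{q3, q4, q6}, q4→{q6}, q5→{q1, q3}, q6→{q1}; now {q0, q1, q3, q4, q6}.
Read 'b': q0→{q0, q3}, q1→{q3, q5}, q3→{q3, q4, q6}, q4→{q6}, q6→{q1}; now {q0, q1, q3, q4, q5, q6}.
Read 'b': q0→{q0, q3}, q1→{q3, q5}, q3→{q3, q4, q6}, q4→{q6}, q5→{q1, q3}, q6→{q1}; now {q0, q1, q3, q4, q5, q6}.
Read 'b': q0→{q0, q3}, q1→{q3, q5}, q3→{q3, q4, q6}, q4→{q6}, q5→{q1, q3}, q6→{q1}; now {q0, q1, q3, q4, q5, q6}.
Read 'b': q0→{q0, q3}, q1→{q3, q5}, q3→{q3, q4, q6}, q4→{q6}, q5→{q1, q3}, q6→{q1}; now {q0, q1, q3, q4, q5, q6}.
Read 'a': q0→{q3}, q1→{q1}, q3→{q1, q2}, q4→{q1, q3, q4}, q5→{q1}, q6→{q1, q2, q3}; union {q1, q2, q3, q4}; ε-closure = {q1, q2, q3, q4, q6}.
Read 'b': q1→{q3, q5}, q2→{q0}, q3→{q3, q4, q6}, q4→{q6}, q6→{q1}; now {q0, q1, q3, q4, q5, q6}.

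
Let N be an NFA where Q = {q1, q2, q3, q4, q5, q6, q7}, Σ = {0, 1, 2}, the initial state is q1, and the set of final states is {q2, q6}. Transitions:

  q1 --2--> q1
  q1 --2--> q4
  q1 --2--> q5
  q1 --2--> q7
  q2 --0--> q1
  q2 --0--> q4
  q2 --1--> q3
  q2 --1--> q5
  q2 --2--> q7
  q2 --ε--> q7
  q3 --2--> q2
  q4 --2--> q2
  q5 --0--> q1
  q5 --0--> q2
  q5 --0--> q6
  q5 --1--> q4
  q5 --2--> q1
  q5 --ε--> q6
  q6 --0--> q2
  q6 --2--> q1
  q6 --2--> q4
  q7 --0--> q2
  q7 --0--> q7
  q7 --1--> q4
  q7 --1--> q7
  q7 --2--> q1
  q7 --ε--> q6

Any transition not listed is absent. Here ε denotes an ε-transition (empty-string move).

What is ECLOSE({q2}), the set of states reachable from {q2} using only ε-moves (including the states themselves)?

{q2, q6, q7}

Begin with {q2}.
ε-move q2 → q7; add q7.
ε-move q7 → q6; add q6.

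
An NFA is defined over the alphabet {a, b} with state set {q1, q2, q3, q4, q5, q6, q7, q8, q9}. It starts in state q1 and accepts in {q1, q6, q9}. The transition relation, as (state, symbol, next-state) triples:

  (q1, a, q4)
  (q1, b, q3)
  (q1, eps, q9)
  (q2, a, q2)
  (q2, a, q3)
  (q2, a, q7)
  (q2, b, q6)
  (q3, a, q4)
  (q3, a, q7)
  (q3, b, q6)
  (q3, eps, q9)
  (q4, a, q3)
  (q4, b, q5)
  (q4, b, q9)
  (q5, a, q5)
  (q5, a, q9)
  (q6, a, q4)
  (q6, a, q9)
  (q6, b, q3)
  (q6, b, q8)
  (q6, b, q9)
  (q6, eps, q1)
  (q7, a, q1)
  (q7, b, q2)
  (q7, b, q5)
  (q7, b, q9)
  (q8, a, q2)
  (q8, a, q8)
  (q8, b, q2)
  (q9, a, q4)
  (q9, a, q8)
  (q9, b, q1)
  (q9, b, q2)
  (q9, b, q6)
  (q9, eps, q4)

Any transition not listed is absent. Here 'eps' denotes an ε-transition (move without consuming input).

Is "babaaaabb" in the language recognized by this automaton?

Start: ε-closure({q1}) = {q1, q4, q9}.
Read 'b': q1→{q3}, q4→{q5, q9}, q9→{q1, q2, q6}; union {q1, q2, q3, q5, q6, q9}; ε-closure = {q1, q2, q3, q4, q5, q6, q9}.
Read 'a': q1→{q4}, q2→{q2, q3, q7}, q3→{q4, q7}, q4→{q3}, q5→{q5, q9}, q6→{q4, q9}, q9→{q4, q8}; now {q2, q3, q4, q5, q7, q8, q9}.
Read 'b': q2→{q6}, q3→{q6}, q4→{q5, q9}, q5→∅, q7→{q2, q5, q9}, q8→{q2}, q9→{q1, q2, q6}; union {q1, q2, q5, q6, q9}; ε-closure = {q1, q2, q4, q5, q6, q9}.
Read 'a': q1→{q4}, q2→{q2, q3, q7}, q4→{q3}, q5→{q5, q9}, q6→{q4, q9}, q9→{q4, q8}; now {q2, q3, q4, q5, q7, q8, q9}.
Read 'a': q2→{q2, q3, q7}, q3→{q4, q7}, q4→{q3}, q5→{q5, q9}, q7→{q1}, q8→{q2, q8}, q9→{q4, q8}; now {q1, q2, q3, q4, q5, q7, q8, q9}.
Read 'a': q1→{q4}, q2→{q2, q3, q7}, q3→{q4, q7}, q4→{q3}, q5→{q5, q9}, q7→{q1}, q8→{q2, q8}, q9→{q4, q8}; now {q1, q2, q3, q4, q5, q7, q8, q9}.
Read 'a': q1→{q4}, q2→{q2, q3, q7}, q3→{q4, q7}, q4→{q3}, q5→{q5, q9}, q7→{q1}, q8→{q2, q8}, q9→{q4, q8}; now {q1, q2, q3, q4, q5, q7, q8, q9}.
Read 'b': q1→{q3}, q2→{q6}, q3→{q6}, q4→{q5, q9}, q5→∅, q7→{q2, q5, q9}, q8→{q2}, q9→{q1, q2, q6}; union {q1, q2, q3, q5, q6, q9}; ε-closure = {q1, q2, q3, q4, q5, q6, q9}.
Read 'b': q1→{q3}, q2→{q6}, q3→{q6}, q4→{q5, q9}, q5→∅, q6→{q3, q8, q9}, q9→{q1, q2, q6}; union {q1, q2, q3, q5, q6, q8, q9}; ε-closure = {q1, q2, q3, q4, q5, q6, q8, q9}.
The final set {q1, q2, q3, q4, q5, q6, q8, q9} contains the accepting states q1, q6, q9.

Yes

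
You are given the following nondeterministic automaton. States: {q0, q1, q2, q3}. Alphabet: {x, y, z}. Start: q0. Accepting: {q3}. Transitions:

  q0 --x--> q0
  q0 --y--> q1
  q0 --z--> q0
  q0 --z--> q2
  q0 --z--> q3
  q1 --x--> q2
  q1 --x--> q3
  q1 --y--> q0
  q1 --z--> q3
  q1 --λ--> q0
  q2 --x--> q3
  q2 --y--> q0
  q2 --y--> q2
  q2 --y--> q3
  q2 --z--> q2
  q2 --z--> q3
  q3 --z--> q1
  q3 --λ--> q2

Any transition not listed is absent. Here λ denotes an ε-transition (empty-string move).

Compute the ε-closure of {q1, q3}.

{q0, q1, q2, q3}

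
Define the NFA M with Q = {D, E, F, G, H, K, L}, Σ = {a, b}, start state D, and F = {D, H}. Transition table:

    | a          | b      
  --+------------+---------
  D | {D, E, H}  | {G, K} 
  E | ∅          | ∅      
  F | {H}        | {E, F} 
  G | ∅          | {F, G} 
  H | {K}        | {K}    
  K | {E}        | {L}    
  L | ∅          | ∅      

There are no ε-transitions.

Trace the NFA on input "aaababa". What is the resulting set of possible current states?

∅

Start in {D}.
Read 'a': {D} → {D, E, H}.
Read 'a': {D, E, H} → {D, E, H, K}.
Read 'a': {D, E, H, K} → {D, E, H, K}.
Read 'b': {D, E, H, K} → {G, K, L}.
Read 'a': {G, K, L} → {E}.
Read 'b': {E} → ∅.
The set is empty and remains empty for the remaining 1 symbol.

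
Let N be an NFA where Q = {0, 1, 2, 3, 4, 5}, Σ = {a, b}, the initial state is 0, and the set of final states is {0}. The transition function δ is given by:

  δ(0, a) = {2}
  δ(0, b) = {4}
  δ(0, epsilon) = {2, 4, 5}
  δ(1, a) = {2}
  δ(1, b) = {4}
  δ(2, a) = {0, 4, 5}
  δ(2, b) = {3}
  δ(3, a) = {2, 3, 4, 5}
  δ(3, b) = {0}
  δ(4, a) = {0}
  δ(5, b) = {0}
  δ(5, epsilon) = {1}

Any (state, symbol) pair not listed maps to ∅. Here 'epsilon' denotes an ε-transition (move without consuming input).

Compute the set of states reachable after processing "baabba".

Start: ε-closure({0}) = {0, 1, 2, 4, 5}.
Read 'b': {0, 1, 2, 4, 5} → {0, 1, 2, 3, 4, 5}.
Read 'a': {0, 1, 2, 3, 4, 5} → {0, 1, 2, 3, 4, 5}.
Read 'a': {0, 1, 2, 3, 4, 5} → {0, 1, 2, 3, 4, 5}.
Read 'b': {0, 1, 2, 3, 4, 5} → {0, 1, 2, 3, 4, 5}.
Read 'b': {0, 1, 2, 3, 4, 5} → {0, 1, 2, 3, 4, 5}.
Read 'a': {0, 1, 2, 3, 4, 5} → {0, 1, 2, 3, 4, 5}.

{0, 1, 2, 3, 4, 5}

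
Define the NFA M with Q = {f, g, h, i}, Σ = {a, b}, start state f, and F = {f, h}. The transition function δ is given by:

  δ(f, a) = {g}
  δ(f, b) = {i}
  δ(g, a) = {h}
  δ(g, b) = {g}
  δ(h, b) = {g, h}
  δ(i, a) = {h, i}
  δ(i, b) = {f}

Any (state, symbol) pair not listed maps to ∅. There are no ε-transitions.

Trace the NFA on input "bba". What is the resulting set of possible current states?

{g}

Start in {f}.
Read 'b': f→{i}; now {i}.
Read 'b': i→{f}; now {f}.
Read 'a': f→{g}; now {g}.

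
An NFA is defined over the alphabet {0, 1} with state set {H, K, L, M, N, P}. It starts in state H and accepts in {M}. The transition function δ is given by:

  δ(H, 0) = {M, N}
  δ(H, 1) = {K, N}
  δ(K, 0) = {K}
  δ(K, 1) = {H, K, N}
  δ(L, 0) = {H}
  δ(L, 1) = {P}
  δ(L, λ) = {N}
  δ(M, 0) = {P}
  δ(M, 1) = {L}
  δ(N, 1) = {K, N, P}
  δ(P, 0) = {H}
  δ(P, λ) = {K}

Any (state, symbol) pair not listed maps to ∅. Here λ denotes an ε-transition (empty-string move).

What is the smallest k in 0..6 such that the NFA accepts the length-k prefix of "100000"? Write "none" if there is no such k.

none

Start in {H}.
Read '1': {H} → {K, N}.
Read '0': {K, N} → {K}.
Read '0': {K} → {K}.
Read '0': {K} → {K}.
Read '0': {K} → {K}.
Read '0': {K} → {K}.
No reachable set along the way intersects F.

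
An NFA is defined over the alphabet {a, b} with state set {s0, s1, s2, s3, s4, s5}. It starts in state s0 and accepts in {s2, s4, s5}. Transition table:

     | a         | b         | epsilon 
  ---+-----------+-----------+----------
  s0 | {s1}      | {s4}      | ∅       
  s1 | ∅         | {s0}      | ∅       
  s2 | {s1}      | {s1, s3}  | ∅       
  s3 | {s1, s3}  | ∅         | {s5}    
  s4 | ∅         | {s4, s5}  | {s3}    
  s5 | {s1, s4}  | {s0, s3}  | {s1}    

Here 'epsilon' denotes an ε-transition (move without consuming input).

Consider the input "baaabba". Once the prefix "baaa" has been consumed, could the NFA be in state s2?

No

Start in {s0}.
Read 'b': {s0} → {s1, s3, s4, s5}.
Read 'a': {s1, s3, s4, s5} → {s1, s3, s4, s5}.
Read 'a': {s1, s3, s4, s5} → {s1, s3, s4, s5}.
Read 'a': {s1, s3, s4, s5} → {s1, s3, s4, s5}.
State s2 is not in {s1, s3, s4, s5}.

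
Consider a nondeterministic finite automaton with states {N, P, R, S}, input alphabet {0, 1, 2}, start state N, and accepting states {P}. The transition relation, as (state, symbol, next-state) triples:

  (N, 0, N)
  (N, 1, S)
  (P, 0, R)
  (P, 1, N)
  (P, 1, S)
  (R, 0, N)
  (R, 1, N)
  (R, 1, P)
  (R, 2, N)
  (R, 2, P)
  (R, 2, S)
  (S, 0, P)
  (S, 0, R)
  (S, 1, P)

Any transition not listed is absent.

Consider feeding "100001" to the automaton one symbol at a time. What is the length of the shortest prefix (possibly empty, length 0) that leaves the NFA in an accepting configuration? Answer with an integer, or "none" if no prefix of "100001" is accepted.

2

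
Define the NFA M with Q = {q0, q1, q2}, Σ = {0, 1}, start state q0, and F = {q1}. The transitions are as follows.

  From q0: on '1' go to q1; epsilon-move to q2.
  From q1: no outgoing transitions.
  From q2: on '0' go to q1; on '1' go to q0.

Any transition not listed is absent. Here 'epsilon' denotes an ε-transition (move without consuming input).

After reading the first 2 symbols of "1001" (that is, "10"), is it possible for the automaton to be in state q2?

No

Start: ε-closure({q0}) = {q0, q2}.
Read '1': {q0, q2} → {q0, q1, q2}.
Read '0': {q0, q1, q2} → {q1}.
State q2 is not in {q1}.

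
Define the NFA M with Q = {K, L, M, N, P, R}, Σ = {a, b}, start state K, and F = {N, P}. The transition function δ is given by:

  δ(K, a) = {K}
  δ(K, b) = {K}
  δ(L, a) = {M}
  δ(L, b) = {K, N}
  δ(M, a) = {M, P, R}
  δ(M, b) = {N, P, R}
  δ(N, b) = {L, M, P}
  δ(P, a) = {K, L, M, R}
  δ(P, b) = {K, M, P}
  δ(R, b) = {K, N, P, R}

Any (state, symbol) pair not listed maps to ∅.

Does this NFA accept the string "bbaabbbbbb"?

No

Start in {K}.
Read 'b': {K} → {K}.
Read 'b': {K} → {K}.
Read 'a': {K} → {K}.
Read 'a': {K} → {K}.
Read 'b': {K} → {K}.
Read 'b': {K} → {K}.
Read 'b': {K} → {K}.
Read 'b': {K} → {K}.
Read 'b': {K} → {K}.
Read 'b': {K} → {K}.
The final set {K} contains no accepting state.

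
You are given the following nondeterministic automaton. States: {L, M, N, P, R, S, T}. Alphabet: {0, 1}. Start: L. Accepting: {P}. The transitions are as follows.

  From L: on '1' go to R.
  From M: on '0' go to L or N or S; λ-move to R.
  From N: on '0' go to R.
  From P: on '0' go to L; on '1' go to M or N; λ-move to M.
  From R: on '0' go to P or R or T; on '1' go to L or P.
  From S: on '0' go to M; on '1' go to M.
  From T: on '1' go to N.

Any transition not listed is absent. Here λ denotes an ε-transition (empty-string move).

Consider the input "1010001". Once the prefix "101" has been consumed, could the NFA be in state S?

Start in {L}.
Read '1': L→{R}; now {R}.
Read '0': R→{P, R, T}; union {P, R, T}; ε-closure = {M, P, R, T}.
Read '1': M→∅, P→{M, N}, R→{L, P}, T→{N}; union {L, M, N, P}; ε-closure = {L, M, N, P, R}.
State S is not in {L, M, N, P, R}.

No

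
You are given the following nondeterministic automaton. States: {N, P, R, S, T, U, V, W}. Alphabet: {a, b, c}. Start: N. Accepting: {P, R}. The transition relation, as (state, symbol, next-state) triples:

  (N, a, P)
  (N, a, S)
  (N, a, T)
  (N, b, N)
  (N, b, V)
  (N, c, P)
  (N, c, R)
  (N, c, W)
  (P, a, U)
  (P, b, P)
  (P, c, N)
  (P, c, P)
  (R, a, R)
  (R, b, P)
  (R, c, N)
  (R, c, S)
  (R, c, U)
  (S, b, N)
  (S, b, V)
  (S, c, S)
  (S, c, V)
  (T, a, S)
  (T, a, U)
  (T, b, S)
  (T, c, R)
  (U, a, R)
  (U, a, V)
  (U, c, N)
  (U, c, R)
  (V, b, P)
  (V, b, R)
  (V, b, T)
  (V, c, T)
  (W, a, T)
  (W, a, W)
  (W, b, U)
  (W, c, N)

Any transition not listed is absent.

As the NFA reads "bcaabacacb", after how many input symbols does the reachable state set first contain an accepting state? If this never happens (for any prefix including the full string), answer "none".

2

Start in {N}.
Read 'b': N→{N, V}; now {N, V}.
Read 'c': N→{P, R, W}, V→{T}; now {P, R, T, W}.
None of the earlier sets intersect F, but {P, R, T, W} does.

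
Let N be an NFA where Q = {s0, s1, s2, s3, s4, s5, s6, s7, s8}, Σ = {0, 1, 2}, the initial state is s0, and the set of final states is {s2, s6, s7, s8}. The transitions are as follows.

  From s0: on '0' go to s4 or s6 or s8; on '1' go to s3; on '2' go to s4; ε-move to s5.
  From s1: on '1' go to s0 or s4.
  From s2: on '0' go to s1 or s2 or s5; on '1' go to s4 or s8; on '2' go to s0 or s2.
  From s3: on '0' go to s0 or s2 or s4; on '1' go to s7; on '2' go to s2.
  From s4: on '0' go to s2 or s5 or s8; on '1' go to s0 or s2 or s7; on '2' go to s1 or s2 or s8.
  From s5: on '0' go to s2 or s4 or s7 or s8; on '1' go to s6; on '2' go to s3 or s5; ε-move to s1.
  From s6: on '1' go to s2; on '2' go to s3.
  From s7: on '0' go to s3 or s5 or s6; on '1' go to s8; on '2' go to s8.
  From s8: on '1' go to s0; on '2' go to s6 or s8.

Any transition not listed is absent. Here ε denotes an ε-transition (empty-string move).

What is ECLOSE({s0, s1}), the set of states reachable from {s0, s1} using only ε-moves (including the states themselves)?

{s0, s1, s5}

Begin with {s0, s1}.
ε-move s0 → s5; add s5.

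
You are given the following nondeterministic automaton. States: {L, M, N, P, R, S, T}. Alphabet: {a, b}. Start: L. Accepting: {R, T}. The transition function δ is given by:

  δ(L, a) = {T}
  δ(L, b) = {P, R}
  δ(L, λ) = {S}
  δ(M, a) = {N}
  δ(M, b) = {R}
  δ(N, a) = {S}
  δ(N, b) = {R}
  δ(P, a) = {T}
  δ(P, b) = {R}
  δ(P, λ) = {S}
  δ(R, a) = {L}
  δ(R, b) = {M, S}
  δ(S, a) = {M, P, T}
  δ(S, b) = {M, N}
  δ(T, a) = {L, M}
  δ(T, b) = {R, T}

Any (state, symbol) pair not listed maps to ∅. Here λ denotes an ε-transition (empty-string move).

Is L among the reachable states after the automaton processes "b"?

No

Start: ε-closure({L}) = {L, S}.
Read 'b': L→{P, R}, S→{M, N}; union {M, N, P, R}; ε-closure = {M, N, P, R, S}.
State L is not in {M, N, P, R, S}.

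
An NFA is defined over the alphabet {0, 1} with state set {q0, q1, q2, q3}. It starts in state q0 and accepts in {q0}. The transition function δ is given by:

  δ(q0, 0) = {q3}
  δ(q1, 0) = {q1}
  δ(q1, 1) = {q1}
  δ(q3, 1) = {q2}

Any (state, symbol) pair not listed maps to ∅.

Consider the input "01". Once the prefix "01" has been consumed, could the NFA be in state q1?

No

Start in {q0}.
Read '0': q0→{q3}; now {q3}.
Read '1': q3→{q2}; now {q2}.
State q1 is not in {q2}.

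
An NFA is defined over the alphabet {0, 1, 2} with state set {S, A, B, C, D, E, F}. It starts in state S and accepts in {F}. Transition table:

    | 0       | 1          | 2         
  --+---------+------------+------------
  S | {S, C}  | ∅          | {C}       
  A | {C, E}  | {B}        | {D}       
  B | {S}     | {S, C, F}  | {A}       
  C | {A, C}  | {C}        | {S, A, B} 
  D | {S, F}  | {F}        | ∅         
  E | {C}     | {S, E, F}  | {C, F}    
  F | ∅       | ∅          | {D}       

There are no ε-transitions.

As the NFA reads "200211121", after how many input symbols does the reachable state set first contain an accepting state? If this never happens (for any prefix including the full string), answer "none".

4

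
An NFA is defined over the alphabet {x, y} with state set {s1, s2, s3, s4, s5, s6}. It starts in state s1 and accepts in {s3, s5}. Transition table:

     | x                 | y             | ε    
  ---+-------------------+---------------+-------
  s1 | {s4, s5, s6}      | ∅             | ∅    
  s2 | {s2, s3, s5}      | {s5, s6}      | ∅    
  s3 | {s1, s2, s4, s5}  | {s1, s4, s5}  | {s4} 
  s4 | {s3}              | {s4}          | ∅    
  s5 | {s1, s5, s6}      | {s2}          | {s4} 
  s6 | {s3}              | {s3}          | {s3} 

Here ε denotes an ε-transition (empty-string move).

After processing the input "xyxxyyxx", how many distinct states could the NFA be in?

Start in {s1}.
Read 'x': s1→{s4, s5, s6}; union {s4, s5, s6}; ε-closure = {s3, s4, s5, s6}.
Read 'y': s3→{s1, s4, s5}, s4→{s4}, s5→{s2}, s6→{s3}; now {s1, s2, s3, s4, s5}.
Read 'x': s1→{s4, s5, s6}, s2→{s2, s3, s5}, s3→{s1, s2, s4, s5}, s4→{s3}, s5→{s1, s5, s6}; now {s1, s2, s3, s4, s5, s6}.
Read 'x': s1→{s4, s5, s6}, s2→{s2, s3, s5}, s3→{s1, s2, s4, s5}, s4→{s3}, s5→{s1, s5, s6}, s6→{s3}; now {s1, s2, s3, s4, s5, s6}.
Read 'y': s1→∅, s2→{s5, s6}, s3→{s1, s4, s5}, s4→{s4}, s5→{s2}, s6→{s3}; now {s1, s2, s3, s4, s5, s6}.
Read 'y': s1→∅, s2→{s5, s6}, s3→{s1, s4, s5}, s4→{s4}, s5→{s2}, s6→{s3}; now {s1, s2, s3, s4, s5, s6}.
Read 'x': s1→{s4, s5, s6}, s2→{s2, s3, s5}, s3→{s1, s2, s4, s5}, s4→{s3}, s5→{s1, s5, s6}, s6→{s3}; now {s1, s2, s3, s4, s5, s6}.
Read 'x': s1→{s4, s5, s6}, s2→{s2, s3, s5}, s3→{s1, s2, s4, s5}, s4→{s3}, s5→{s1, s5, s6}, s6→{s3}; now {s1, s2, s3, s4, s5, s6}.
That set has 6 states.

6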